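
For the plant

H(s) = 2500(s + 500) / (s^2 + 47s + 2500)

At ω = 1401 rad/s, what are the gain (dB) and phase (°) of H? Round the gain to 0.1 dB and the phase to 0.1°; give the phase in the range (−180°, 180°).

At s = jω = j1401:
zero (s+500): 500 + j1401 → |·| = √(500²+1401²) = √2212801 ≈ 1487.5, ∠ = arctan(1401/500) ≈ 70.36°
quadratic: (j1401)² + 47·j1401 + 2500 = -1960301 + j65847 → |·| ≈ 1.9614e+06, ∠ ≈ 178.08°
|H| = 2500 · 1487.5 / 1.9614e+06 ≈ 1.896
Gain = 20 log₁₀(1.896) ≈ 5.56 dB
∠H = 70.36° − 178.08° = -107.72°

5.6 dB, -107.7°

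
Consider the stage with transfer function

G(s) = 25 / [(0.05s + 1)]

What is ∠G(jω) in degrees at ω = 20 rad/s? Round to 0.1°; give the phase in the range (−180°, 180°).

At ω = 20 rad/s:
pole (1 + j20·0.05) = 1 + j1 → |·| ≈ 1.4142, ∠ ≈ 45.00°
∠G = (0°) − (45.00°) = -45.00°

-45.0°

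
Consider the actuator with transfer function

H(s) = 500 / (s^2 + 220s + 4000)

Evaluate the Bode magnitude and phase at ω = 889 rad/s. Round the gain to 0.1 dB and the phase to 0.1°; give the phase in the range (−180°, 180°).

-64.2 dB, -166.0°

Substitute s = j889:
Numerator: 500 = 500 + j0
Denominator: (j889)^2 + 220(j889) + 4000 = -786321 + j195580
|N| = √(500² + 0²) ≈ 500, ∠N ≈ 0.00°
|D| = √(786321² + 195580²) ≈ 8.1028e+05, ∠D ≈ 166.03°
|H| = 500 / 8.1028e+05 ≈ 0.00061707
Gain = 20 log₁₀(0.00061707) ≈ -64.19 dB
∠H = 0.00° − 166.03° = -166.03°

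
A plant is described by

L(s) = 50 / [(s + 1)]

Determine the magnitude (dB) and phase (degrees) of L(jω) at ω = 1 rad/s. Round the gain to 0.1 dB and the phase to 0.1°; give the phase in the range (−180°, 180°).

31.0 dB, -45.0°

At ω = 1 rad/s:
pole (1 + j1·1) = 1 + j1 → |·| ≈ 1.4142, ∠ ≈ 45.00°
|L| = 50 · 1 / (1.4142) ≈ 35.356
Gain = 20 log₁₀(35.356) ≈ 30.97 dB
∠L = (0°) − (45.00°) = -45.00°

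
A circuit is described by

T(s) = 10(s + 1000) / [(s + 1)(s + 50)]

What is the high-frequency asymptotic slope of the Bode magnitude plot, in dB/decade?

Each pole contributes −20 dB/decade at high frequency; each zero contributes +20 dB/decade.
Net: 1 zero(s) − 2 pole(s) → -20 dB/decade.

-20 dB/decade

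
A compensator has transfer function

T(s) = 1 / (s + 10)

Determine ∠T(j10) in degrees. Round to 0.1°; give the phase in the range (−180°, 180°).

At s = jω = j10:
pole (s+10): 10 + j10 → |·| = √(10²+10²) = √200 ≈ 14.142, ∠ = arctan(10/10) ≈ 45.00°
∠T = 0.00° − 45.00° = -45.00°

-45.0°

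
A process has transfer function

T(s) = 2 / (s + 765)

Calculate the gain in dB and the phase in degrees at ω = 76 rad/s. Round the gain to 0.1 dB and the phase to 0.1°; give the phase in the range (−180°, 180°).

Substitute s = j76:
Numerator: 2 = 2 + j0
Denominator: (j76) + 765 = 765 + j76
|N| = √(2² + 0²) ≈ 2, ∠N ≈ 0.00°
|D| = √(765² + 76²) ≈ 768.77, ∠D ≈ 5.67°
|T| = 2 / 768.77 ≈ 0.0026016
Gain = 20 log₁₀(0.0026016) ≈ -51.70 dB
∠T = 0.00° − 5.67° = -5.67°

-51.7 dB, -5.7°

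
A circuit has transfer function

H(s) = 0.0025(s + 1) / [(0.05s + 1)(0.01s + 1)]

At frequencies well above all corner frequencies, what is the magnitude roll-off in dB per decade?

Each pole contributes −20 dB/decade at high frequency; each zero contributes +20 dB/decade.
Net: 1 zero(s) − 2 pole(s) → -20 dB/decade.

-20 dB/decade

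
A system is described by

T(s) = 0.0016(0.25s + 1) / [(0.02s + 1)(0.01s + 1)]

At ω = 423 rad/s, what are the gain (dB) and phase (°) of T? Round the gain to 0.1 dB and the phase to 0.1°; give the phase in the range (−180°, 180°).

At ω = 423 rad/s:
zero (1 + j423·0.25) = 1 + j105.75 → |·| ≈ 105.75, ∠ ≈ 89.46°
pole (1 + j423·0.02) = 1 + j8.46 → |·| ≈ 8.5189, ∠ ≈ 83.26°
pole (1 + j423·0.01) = 1 + j4.23 → |·| ≈ 4.3466, ∠ ≈ 76.70°
|T| = 0.0016 · 105.75 / (8.5189 · 4.3466) ≈ 0.0045695
Gain = 20 log₁₀(0.0045695) ≈ -46.80 dB
∠T = (89.46°) − (83.26° + 76.70°) = -70.50°

-46.8 dB, -70.5°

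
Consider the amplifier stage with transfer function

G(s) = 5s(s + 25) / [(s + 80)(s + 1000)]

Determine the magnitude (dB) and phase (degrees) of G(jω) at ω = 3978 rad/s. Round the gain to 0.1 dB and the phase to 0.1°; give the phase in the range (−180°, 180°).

At s = jω = j3978:
zero (s+25): 25 + j3978 → |·| = √(25²+3978²) = √15825109 ≈ 3978.1, ∠ = arctan(3978/25) ≈ 89.64°
zero at origin: s = j3978 → |·| = 3978, ∠ = 90.00°
pole (s+80): 80 + j3978 → |·| = √(80²+3978²) = √15830884 ≈ 3978.8, ∠ = arctan(3978/80) ≈ 88.85°
pole (s+1000): 1000 + j3978 → |·| = √(1000²+3978²) = √16824484 ≈ 4101.8, ∠ = arctan(3978/1000) ≈ 75.89°
|G| = 5 · 1.5825e+07 / 1.632e+07 ≈ 4.8483
Gain = 20 log₁₀(4.8483) ≈ 13.71 dB
∠G = 179.64° − 164.74° = 14.90°

13.7 dB, 14.9°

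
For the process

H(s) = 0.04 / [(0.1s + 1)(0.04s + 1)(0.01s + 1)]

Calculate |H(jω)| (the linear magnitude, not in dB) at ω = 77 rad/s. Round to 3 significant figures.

0.00126

At ω = 77 rad/s:
pole (1 + j77·0.1) = 1 + j7.7 → |·| ≈ 7.7647, ∠ ≈ 82.60°
pole (1 + j77·0.04) = 1 + j3.08 → |·| ≈ 3.2383, ∠ ≈ 72.01°
pole (1 + j77·0.01) = 1 + j0.77 → |·| ≈ 1.2621, ∠ ≈ 37.60°
|H| = 0.04 · 1 / (7.7647 · 3.2383 · 1.2621) ≈ 0.0012604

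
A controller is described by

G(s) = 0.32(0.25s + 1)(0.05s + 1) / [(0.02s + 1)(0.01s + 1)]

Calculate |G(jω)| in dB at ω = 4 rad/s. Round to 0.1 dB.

-6.8 dB

At ω = 4 rad/s:
zero (1 + j4·0.25) = 1 + j1 → |·| ≈ 1.4142, ∠ ≈ 45.00°
zero (1 + j4·0.05) = 1 + j0.2 → |·| ≈ 1.0198, ∠ ≈ 11.31°
pole (1 + j4·0.02) = 1 + j0.08 → |·| ≈ 1.0032, ∠ ≈ 4.57°
pole (1 + j4·0.01) = 1 + j0.04 → |·| ≈ 1.0008, ∠ ≈ 2.29°
|G| = 0.32 · 1.4142 · 1.0198 / (1.0032 · 1.0008) ≈ 0.45966
Gain = 20 log₁₀(0.45966) ≈ -6.75 dB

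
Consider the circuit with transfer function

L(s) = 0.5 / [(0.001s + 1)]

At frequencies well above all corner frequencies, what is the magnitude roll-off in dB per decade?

-20 dB/decade

Each pole contributes −20 dB/decade at high frequency; each zero contributes +20 dB/decade.
Net: 0 zero(s) − 1 pole(s) → -20 dB/decade.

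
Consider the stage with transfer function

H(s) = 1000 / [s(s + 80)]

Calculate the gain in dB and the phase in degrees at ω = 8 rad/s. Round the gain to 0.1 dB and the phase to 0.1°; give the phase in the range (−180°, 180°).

At s = jω = j8:
pole (s+80): 80 + j8 → |·| = √(80²+8²) = √6464 ≈ 80.399, ∠ = arctan(8/80) ≈ 5.71°
pole at origin: |s| = 8, ∠ = 90.00° (in denominator)
|H| = 1000 / 643.19 ≈ 1.5548
Gain = 20 log₁₀(1.5548) ≈ 3.83 dB
∠H = 0.00° − 95.71° = -95.71°

3.8 dB, -95.7°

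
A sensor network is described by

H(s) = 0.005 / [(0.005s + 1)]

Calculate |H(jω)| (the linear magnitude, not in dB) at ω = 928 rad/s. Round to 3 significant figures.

At ω = 928 rad/s:
pole (1 + j928·0.005) = 1 + j4.64 → |·| ≈ 4.7465, ∠ ≈ 77.84°
|H| = 0.005 · 1 / (4.7465) ≈ 0.0010534

0.00105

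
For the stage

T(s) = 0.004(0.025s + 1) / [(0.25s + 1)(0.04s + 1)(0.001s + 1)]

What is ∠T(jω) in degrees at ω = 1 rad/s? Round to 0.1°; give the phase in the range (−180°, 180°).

At ω = 1 rad/s:
zero (1 + j1·0.025) = 1 + j0.025 → |·| ≈ 1.0003, ∠ ≈ 1.43°
pole (1 + j1·0.25) = 1 + j0.25 → |·| ≈ 1.0308, ∠ ≈ 14.04°
pole (1 + j1·0.04) = 1 + j0.04 → |·| ≈ 1.0008, ∠ ≈ 2.29°
pole (1 + j1·0.001) = 1 + j0.001 → |·| ≈ 1, ∠ ≈ 0.06°
∠T = (1.43°) − (14.04° + 2.29° + 0.06°) = -14.96°

-15.0°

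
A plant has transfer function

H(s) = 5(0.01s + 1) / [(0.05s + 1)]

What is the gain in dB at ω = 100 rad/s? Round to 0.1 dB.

2.8 dB

At ω = 100 rad/s:
zero (1 + j100·0.01) = 1 + j1 → |·| ≈ 1.4142, ∠ ≈ 45.00°
pole (1 + j100·0.05) = 1 + j5 → |·| ≈ 5.099, ∠ ≈ 78.69°
|H| = 5 · 1.4142 / (5.099) ≈ 1.3867
Gain = 20 log₁₀(1.3867) ≈ 2.84 dB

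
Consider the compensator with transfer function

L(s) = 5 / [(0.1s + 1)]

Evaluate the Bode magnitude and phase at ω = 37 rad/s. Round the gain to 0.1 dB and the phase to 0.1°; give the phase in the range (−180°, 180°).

2.3 dB, -74.9°

At ω = 37 rad/s:
pole (1 + j37·0.1) = 1 + j3.7 → |·| ≈ 3.8328, ∠ ≈ 74.88°
|L| = 5 · 1 / (3.8328) ≈ 1.3045
Gain = 20 log₁₀(1.3045) ≈ 2.31 dB
∠L = (0°) − (74.88°) = -74.88°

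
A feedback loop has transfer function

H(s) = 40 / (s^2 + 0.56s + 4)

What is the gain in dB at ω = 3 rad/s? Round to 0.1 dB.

17.6 dB

At s = jω = j3:
quadratic: (j3)² + 0.56·j3 + 4 = -5 + j1.68 → |·| ≈ 5.2747, ∠ ≈ 161.43°
|H| = 40 / 5.2747 ≈ 7.5834
Gain = 20 log₁₀(7.5834) ≈ 17.60 dB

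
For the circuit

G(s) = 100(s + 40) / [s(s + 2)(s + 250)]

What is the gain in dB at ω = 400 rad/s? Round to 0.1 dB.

At s = jω = j400:
zero (s+40): 40 + j400 → |·| = √(40²+400²) = √161600 ≈ 402, ∠ = arctan(400/40) ≈ 84.29°
pole (s+2): 2 + j400 → |·| = √(2²+400²) = √160004 ≈ 400, ∠ = arctan(400/2) ≈ 89.71°
pole (s+250): 250 + j400 → |·| = √(250²+400²) = √222500 ≈ 471.7, ∠ = arctan(400/250) ≈ 57.99°
pole at origin: |s| = 400, ∠ = 90.00° (in denominator)
|G| = 100 · 402 / 7.5472e+07 ≈ 0.00053265
Gain = 20 log₁₀(0.00053265) ≈ -65.47 dB

-65.5 dB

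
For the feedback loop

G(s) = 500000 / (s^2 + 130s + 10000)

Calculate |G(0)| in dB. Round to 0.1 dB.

34.0 dB

G(0) = 500000 / 10000 = 50
20 log₁₀(50) ≈ 33.98 dB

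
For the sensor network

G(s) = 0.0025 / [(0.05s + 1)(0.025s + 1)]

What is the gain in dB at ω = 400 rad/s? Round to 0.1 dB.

At ω = 400 rad/s:
pole (1 + j400·0.05) = 1 + j20 → |·| ≈ 20.025, ∠ ≈ 87.14°
pole (1 + j400·0.025) = 1 + j10 → |·| ≈ 10.05, ∠ ≈ 84.29°
|G| = 0.0025 · 1 / (20.025 · 10.05) ≈ 1.2422e-05
Gain = 20 log₁₀(1.2422e-05) ≈ -98.12 dB

-98.1 dB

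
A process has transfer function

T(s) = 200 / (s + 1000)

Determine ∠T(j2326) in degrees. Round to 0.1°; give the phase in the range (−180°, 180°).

At s = jω = j2326:
pole (s+1000): 1000 + j2326 → |·| = √(1000²+2326²) = √6410276 ≈ 2531.9, ∠ = arctan(2326/1000) ≈ 66.74°
∠T = 0.00° − 66.74° = -66.74°

-66.7°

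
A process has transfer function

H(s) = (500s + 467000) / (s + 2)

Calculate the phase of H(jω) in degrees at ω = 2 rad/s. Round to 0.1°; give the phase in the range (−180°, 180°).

-44.9°

Substitute s = j2:
Numerator: 500(j2) + 467000 = 467000 + j1000
Denominator: (j2) + 2 = 2 + j2
|N| = √(467000² + 1000²) ≈ 4.67e+05, ∠N ≈ 0.12°
|D| = √(2² + 2²) ≈ 2.8284, ∠D ≈ 45.00°
∠H = 0.12° − 45.00° = -44.88°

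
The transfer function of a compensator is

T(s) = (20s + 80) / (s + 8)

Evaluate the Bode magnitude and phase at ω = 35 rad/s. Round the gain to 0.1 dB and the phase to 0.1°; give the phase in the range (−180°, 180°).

25.9 dB, 6.4°

Substitute s = j35:
Numerator: 20(j35) + 80 = 80 + j700
Denominator: (j35) + 8 = 8 + j35
|N| = √(80² + 700²) ≈ 704.56, ∠N ≈ 83.48°
|D| = √(8² + 35²) ≈ 35.903, ∠D ≈ 77.12°
|T| = 704.56 / 35.903 ≈ 19.624
Gain = 20 log₁₀(19.624) ≈ 25.86 dB
∠T = 83.48° − 77.12° = 6.36°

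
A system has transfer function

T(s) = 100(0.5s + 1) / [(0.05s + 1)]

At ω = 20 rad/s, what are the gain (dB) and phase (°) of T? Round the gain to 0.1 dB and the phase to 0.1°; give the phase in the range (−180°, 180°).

57.0 dB, 39.3°

At ω = 20 rad/s:
zero (1 + j20·0.5) = 1 + j10 → |·| ≈ 10.05, ∠ ≈ 84.29°
pole (1 + j20·0.05) = 1 + j1 → |·| ≈ 1.4142, ∠ ≈ 45.00°
|T| = 100 · 10.05 / (1.4142) ≈ 710.65
Gain = 20 log₁₀(710.65) ≈ 57.03 dB
∠T = (84.29°) − (45.00°) = 39.29°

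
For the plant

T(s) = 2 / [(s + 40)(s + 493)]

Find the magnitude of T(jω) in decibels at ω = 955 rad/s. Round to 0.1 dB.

-114.2 dB

At s = jω = j955:
pole (s+40): 40 + j955 → |·| = √(40²+955²) = √913625 ≈ 955.84, ∠ = arctan(955/40) ≈ 87.60°
pole (s+493): 493 + j955 → |·| = √(493²+955²) = √1155074 ≈ 1074.7, ∠ = arctan(955/493) ≈ 62.70°
|T| = 2 / 1.0272e+06 ≈ 1.947e-06
Gain = 20 log₁₀(1.947e-06) ≈ -114.21 dB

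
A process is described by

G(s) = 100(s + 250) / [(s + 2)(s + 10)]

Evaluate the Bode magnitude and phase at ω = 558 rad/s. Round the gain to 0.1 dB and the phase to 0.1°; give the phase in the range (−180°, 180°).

At s = jω = j558:
zero (s+250): 250 + j558 → |·| = √(250²+558²) = √373864 ≈ 611.44, ∠ = arctan(558/250) ≈ 65.87°
pole (s+2): 2 + j558 → |·| = √(2²+558²) = √311368 ≈ 558, ∠ = arctan(558/2) ≈ 89.79°
pole (s+10): 10 + j558 → |·| = √(10²+558²) = √311464 ≈ 558.09, ∠ = arctan(558/10) ≈ 88.97°
|G| = 100 · 611.44 / 3.1141e+05 ≈ 0.19635
Gain = 20 log₁₀(0.19635) ≈ -14.14 dB
∠G = 65.87° − 178.76° = -112.89°

-14.1 dB, -112.9°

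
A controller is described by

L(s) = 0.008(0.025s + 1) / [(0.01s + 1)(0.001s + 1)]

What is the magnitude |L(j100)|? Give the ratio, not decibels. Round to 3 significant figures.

0.0152

At ω = 100 rad/s:
zero (1 + j100·0.025) = 1 + j2.5 → |·| ≈ 2.6926, ∠ ≈ 68.20°
pole (1 + j100·0.01) = 1 + j1 → |·| ≈ 1.4142, ∠ ≈ 45.00°
pole (1 + j100·0.001) = 1 + j0.1 → |·| ≈ 1.005, ∠ ≈ 5.71°
|L| = 0.008 · 2.6926 / (1.4142 · 1.005) ≈ 0.015156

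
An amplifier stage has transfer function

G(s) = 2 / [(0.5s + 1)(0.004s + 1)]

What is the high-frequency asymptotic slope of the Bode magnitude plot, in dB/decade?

Each pole contributes −20 dB/decade at high frequency; each zero contributes +20 dB/decade.
Net: 0 zero(s) − 2 pole(s) → -40 dB/decade.

-40 dB/decade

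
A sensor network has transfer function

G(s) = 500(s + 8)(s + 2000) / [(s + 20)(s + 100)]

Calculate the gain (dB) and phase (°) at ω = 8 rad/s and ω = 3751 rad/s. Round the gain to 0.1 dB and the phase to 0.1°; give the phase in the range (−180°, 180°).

At s = jω = j8:
zero (s+8): 8 + j8 → |·| = √(8²+8²) = √128 ≈ 11.314, ∠ = arctan(8/8) ≈ 45.00°
zero (s+2000): 2000 + j8 → |·| = √(2000²+8²) = √4000064 ≈ 2000, ∠ = arctan(8/2000) ≈ 0.23°
pole (s+20): 20 + j8 → |·| = √(20²+8²) = √464 ≈ 21.541, ∠ = arctan(8/20) ≈ 21.80°
pole (s+100): 100 + j8 → |·| = √(100²+8²) = √10064 ≈ 100.32, ∠ = arctan(8/100) ≈ 4.57°
|G| = 500 · 22628 / 2161 ≈ 5235.5
Gain = 20 log₁₀(5235.5) ≈ 74.38 dB
∠G = 45.23° − 26.37° = 18.86°

At s = jω = j3751:
zero (s+8): 8 + j3751 → |·| = √(8²+3751²) = √14070065 ≈ 3751, ∠ = arctan(3751/8) ≈ 89.88°
zero (s+2000): 2000 + j3751 → |·| = √(2000²+3751²) = √18070001 ≈ 4250.9, ∠ = arctan(3751/2000) ≈ 61.93°
pole (s+20): 20 + j3751 → |·| = √(20²+3751²) = √14070401 ≈ 3751.1, ∠ = arctan(3751/20) ≈ 89.69°
pole (s+100): 100 + j3751 → |·| = √(100²+3751²) = √14080001 ≈ 3752.3, ∠ = arctan(3751/100) ≈ 88.47°
|G| = 500 · 1.5945e+07 / 1.4075e+07 ≈ 566.43
Gain = 20 log₁₀(566.43) ≈ 55.06 dB
∠G = 151.81° − 178.16° = -26.35°

ω = 8: 74.4 dB, 18.9°; ω = 3751: 55.1 dB, -26.4°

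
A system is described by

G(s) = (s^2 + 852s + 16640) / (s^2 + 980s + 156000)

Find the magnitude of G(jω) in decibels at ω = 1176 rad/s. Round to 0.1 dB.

0.1 dB

Substitute s = j1176:
Numerator: (j1176)^2 + 852(j1176) + 16640 = -1366336 + j1001952
Denominator: (j1176)^2 + 980(j1176) + 156000 = -1226976 + j1152480
|N| = √(1366336² + 1001952²) ≈ 1.6943e+06, ∠N ≈ 143.75°
|D| = √(1226976² + 1152480²) ≈ 1.6834e+06, ∠D ≈ 136.79°
|G| = 1.6943e+06 / 1.6834e+06 ≈ 1.0065
Gain = 20 log₁₀(1.0065) ≈ 0.06 dB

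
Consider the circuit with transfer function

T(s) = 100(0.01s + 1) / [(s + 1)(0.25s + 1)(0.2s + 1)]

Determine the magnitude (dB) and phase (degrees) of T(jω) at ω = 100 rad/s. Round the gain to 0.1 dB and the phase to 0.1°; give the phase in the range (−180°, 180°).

At ω = 100 rad/s:
zero (1 + j100·0.01) = 1 + j1 → |·| ≈ 1.4142, ∠ ≈ 45.00°
pole (1 + j100·1) = 1 + j100 → |·| ≈ 100, ∠ ≈ 89.43°
pole (1 + j100·0.25) = 1 + j25 → |·| ≈ 25.02, ∠ ≈ 87.71°
pole (1 + j100·0.2) = 1 + j20 → |·| ≈ 20.025, ∠ ≈ 87.14°
|T| = 100 · 1.4142 / (100 · 25.02 · 20.025) ≈ 0.0028226
Gain = 20 log₁₀(0.0028226) ≈ -50.99 dB
∠T = (45.00°) − (89.43° + 87.71° + 87.14°) = -219.28° ≡ 140.72° (principal value)

-51.0 dB, 140.7°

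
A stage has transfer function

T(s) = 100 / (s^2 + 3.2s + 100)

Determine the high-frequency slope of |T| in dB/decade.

Each pole contributes −20 dB/decade at high frequency; each zero contributes +20 dB/decade.
Net: 0 zero(s) − 2 pole(s) → -40 dB/decade.

-40 dB/decade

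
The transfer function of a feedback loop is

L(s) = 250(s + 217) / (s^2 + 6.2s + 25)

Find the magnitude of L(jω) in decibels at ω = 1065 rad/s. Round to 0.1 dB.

-12.4 dB

At s = jω = j1065:
zero (s+217): 217 + j1065 → |·| = √(217²+1065²) = √1181314 ≈ 1086.9, ∠ = arctan(1065/217) ≈ 78.48°
quadratic: (j1065)² + 6.2·j1065 + 25 = -1134200 + j6603 → |·| ≈ 1.1342e+06, ∠ ≈ 179.67°
|L| = 250 · 1086.9 / 1.1342e+06 ≈ 0.23957
Gain = 20 log₁₀(0.23957) ≈ -12.41 dB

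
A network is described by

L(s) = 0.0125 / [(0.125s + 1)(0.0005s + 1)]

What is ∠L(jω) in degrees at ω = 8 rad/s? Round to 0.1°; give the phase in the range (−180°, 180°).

At ω = 8 rad/s:
pole (1 + j8·0.125) = 1 + j1 → |·| ≈ 1.4142, ∠ ≈ 45.00°
pole (1 + j8·0.0005) = 1 + j0.004 → |·| ≈ 1, ∠ ≈ 0.23°
∠L = (0°) − (45.00° + 0.23°) = -45.23°

-45.2°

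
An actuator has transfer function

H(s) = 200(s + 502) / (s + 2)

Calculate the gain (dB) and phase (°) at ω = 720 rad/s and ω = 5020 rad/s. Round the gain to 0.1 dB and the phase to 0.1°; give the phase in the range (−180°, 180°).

ω = 720: 47.7 dB, -34.7°; ω = 5020: 46.1 dB, -5.7°

At s = jω = j720:
zero (s+502): 502 + j720 → |·| = √(502²+720²) = √770404 ≈ 877.73, ∠ = arctan(720/502) ≈ 55.11°
pole (s+2): 2 + j720 → |·| = √(2²+720²) = √518404 ≈ 720, ∠ = arctan(720/2) ≈ 89.84°
|H| = 200 · 877.73 / 720 ≈ 243.81
Gain = 20 log₁₀(243.81) ≈ 47.74 dB
∠H = 55.11° − 89.84° = -34.73°

At s = jω = j5020:
zero (s+502): 502 + j5020 → |·| = √(502²+5020²) = √25452404 ≈ 5045, ∠ = arctan(5020/502) ≈ 84.29°
pole (s+2): 2 + j5020 → |·| = √(2²+5020²) = √25200404 ≈ 5020, ∠ = arctan(5020/2) ≈ 89.98°
|H| = 200 · 5045 / 5020 ≈ 201
Gain = 20 log₁₀(201) ≈ 46.06 dB
∠H = 84.29° − 89.98° = -5.69°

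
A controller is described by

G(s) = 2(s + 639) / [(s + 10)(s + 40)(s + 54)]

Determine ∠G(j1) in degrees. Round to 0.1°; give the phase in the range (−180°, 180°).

-8.1°

At s = jω = j1:
zero (s+639): 639 + j1 → |·| = √(639²+1²) = √408322 ≈ 639, ∠ = arctan(1/639) ≈ 0.09°
pole (s+10): 10 + j1 → |·| = √(10²+1²) = √101 ≈ 10.05, ∠ = arctan(1/10) ≈ 5.71°
pole (s+40): 40 + j1 → |·| = √(40²+1²) = √1601 ≈ 40.012, ∠ = arctan(1/40) ≈ 1.43°
pole (s+54): 54 + j1 → |·| = √(54²+1²) = √2917 ≈ 54.009, ∠ = arctan(1/54) ≈ 1.06°
∠G = 0.09° − 8.20° = -8.11°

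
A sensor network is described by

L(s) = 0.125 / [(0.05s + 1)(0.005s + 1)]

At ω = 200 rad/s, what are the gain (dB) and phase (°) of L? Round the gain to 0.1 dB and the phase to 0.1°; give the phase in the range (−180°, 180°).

-41.1 dB, -129.3°

At ω = 200 rad/s:
pole (1 + j200·0.05) = 1 + j10 → |·| ≈ 10.05, ∠ ≈ 84.29°
pole (1 + j200·0.005) = 1 + j1 → |·| ≈ 1.4142, ∠ ≈ 45.00°
|L| = 0.125 · 1 / (10.05 · 1.4142) ≈ 0.0087949
Gain = 20 log₁₀(0.0087949) ≈ -41.12 dB
∠L = (0°) − (84.29° + 45.00°) = -129.29°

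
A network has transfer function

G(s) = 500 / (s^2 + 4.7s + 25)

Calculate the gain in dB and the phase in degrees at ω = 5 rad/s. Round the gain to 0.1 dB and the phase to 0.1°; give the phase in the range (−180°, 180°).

26.6 dB, -90.0°

At s = jω = j5:
quadratic: (j5)² + 4.7·j5 + 25 = 0 + j23.5 → |·| ≈ 23.5, ∠ ≈ 90.00°
|G| = 500 / 23.5 ≈ 21.277
Gain = 20 log₁₀(21.277) ≈ 26.56 dB
∠G = 0.00° − 90.00° = -90.00°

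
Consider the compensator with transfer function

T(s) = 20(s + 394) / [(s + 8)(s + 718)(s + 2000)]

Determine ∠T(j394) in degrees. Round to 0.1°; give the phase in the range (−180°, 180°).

-83.7°

At s = jω = j394:
zero (s+394): 394 + j394 → |·| = √(394²+394²) = √310472 ≈ 557.2, ∠ = arctan(394/394) ≈ 45.00°
pole (s+8): 8 + j394 → |·| = √(8²+394²) = √155300 ≈ 394.08, ∠ = arctan(394/8) ≈ 88.84°
pole (s+718): 718 + j394 → |·| = √(718²+394²) = √670760 ≈ 819, ∠ = arctan(394/718) ≈ 28.76°
pole (s+2000): 2000 + j394 → |·| = √(2000²+394²) = √4155236 ≈ 2038.4, ∠ = arctan(394/2000) ≈ 11.14°
∠T = 45.00° − 128.74° = -83.74°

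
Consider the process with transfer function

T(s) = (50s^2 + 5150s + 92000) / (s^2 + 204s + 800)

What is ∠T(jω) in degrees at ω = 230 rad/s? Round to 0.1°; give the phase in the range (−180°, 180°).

17.1°

Substitute s = j230:
Numerator: 50(j230)^2 + 5150(j230) + 92000 = -2553000 + j1184500
Denominator: (j230)^2 + 204(j230) + 800 = -52100 + j46920
|N| = √(2553000² + 1184500²) ≈ 2.8144e+06, ∠N ≈ 155.11°
|D| = √(52100² + 46920²) ≈ 70113, ∠D ≈ 137.99°
∠T = 155.11° − 137.99° = 17.12°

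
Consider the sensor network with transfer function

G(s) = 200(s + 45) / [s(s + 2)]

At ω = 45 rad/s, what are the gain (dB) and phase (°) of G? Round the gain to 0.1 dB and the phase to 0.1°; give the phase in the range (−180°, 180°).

16.0 dB, -132.5°

At s = jω = j45:
zero (s+45): 45 + j45 → |·| = √(45²+45²) = √4050 ≈ 63.64, ∠ = arctan(45/45) ≈ 45.00°
pole (s+2): 2 + j45 → |·| = √(2²+45²) = √2029 ≈ 45.044, ∠ = arctan(45/2) ≈ 87.46°
pole at origin: |s| = 45, ∠ = 90.00° (in denominator)
|G| = 200 · 63.64 / 2027 ≈ 6.2792
Gain = 20 log₁₀(6.2792) ≈ 15.96 dB
∠G = 45.00° − 177.46° = -132.46°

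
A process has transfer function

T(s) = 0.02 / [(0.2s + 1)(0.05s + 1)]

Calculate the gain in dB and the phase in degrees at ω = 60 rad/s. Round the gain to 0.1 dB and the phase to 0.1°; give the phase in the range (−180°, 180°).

-65.6 dB, -156.8°

At ω = 60 rad/s:
pole (1 + j60·0.2) = 1 + j12 → |·| ≈ 12.042, ∠ ≈ 85.24°
pole (1 + j60·0.05) = 1 + j3 → |·| ≈ 3.1623, ∠ ≈ 71.57°
|T| = 0.02 · 1 / (12.042 · 3.1623) ≈ 0.0005252
Gain = 20 log₁₀(0.0005252) ≈ -65.59 dB
∠T = (0°) − (85.24° + 71.57°) = -156.81°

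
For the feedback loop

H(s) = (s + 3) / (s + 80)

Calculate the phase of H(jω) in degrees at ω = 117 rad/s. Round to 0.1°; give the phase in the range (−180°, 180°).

Substitute s = j117:
Numerator: (j117) + 3 = 3 + j117
Denominator: (j117) + 80 = 80 + j117
|N| = √(3² + 117²) ≈ 117.04, ∠N ≈ 88.53°
|D| = √(80² + 117²) ≈ 141.74, ∠D ≈ 55.64°
∠H = 88.53° − 55.64° = 32.89°

32.9°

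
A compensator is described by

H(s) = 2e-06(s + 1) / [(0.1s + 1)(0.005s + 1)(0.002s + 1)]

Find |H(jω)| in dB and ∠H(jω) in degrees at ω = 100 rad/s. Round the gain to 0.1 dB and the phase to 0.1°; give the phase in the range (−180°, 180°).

-95.2 dB, -32.7°

At ω = 100 rad/s:
zero (1 + j100·1) = 1 + j100 → |·| ≈ 100, ∠ ≈ 89.43°
pole (1 + j100·0.1) = 1 + j10 → |·| ≈ 10.05, ∠ ≈ 84.29°
pole (1 + j100·0.005) = 1 + j0.5 → |·| ≈ 1.118, ∠ ≈ 26.57°
pole (1 + j100·0.002) = 1 + j0.2 → |·| ≈ 1.0198, ∠ ≈ 11.31°
|H| = 2e-06 · 100 / (10.05 · 1.118 · 1.0198) ≈ 1.7454e-05
Gain = 20 log₁₀(1.7454e-05) ≈ -95.16 dB
∠H = (89.43°) − (84.29° + 26.57° + 11.31°) = -32.74°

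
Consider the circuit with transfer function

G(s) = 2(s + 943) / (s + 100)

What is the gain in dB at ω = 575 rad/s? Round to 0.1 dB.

11.6 dB

At s = jω = j575:
zero (s+943): 943 + j575 → |·| = √(943²+575²) = √1219874 ≈ 1104.5, ∠ = arctan(575/943) ≈ 31.37°
pole (s+100): 100 + j575 → |·| = √(100²+575²) = √340625 ≈ 583.63, ∠ = arctan(575/100) ≈ 80.13°
|G| = 2 · 1104.5 / 583.63 ≈ 3.7849
Gain = 20 log₁₀(3.7849) ≈ 11.56 dB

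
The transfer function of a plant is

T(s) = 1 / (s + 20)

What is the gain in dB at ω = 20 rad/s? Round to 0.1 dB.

Substitute s = j20:
Numerator: 1 = 1 + j0
Denominator: (j20) + 20 = 20 + j20
|N| = √(1² + 0²) ≈ 1, ∠N ≈ 0.00°
|D| = √(20² + 20²) ≈ 28.284, ∠D ≈ 45.00°
|T| = 1 / 28.284 ≈ 0.035356
Gain = 20 log₁₀(0.035356) ≈ -29.03 dB

-29.0 dB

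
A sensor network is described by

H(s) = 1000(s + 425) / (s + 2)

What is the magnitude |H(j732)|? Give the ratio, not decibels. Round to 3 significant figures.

1.16e+03

At s = jω = j732:
zero (s+425): 425 + j732 → |·| = √(425²+732²) = √716449 ≈ 846.43, ∠ = arctan(732/425) ≈ 59.86°
pole (s+2): 2 + j732 → |·| = √(2²+732²) = √535828 ≈ 732, ∠ = arctan(732/2) ≈ 89.84°
|H| = 1000 · 846.43 / 732 ≈ 1156.3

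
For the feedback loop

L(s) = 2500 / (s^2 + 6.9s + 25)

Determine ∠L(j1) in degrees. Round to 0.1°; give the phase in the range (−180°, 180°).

At s = jω = j1:
quadratic: (j1)² + 6.9·j1 + 25 = 24 + j6.9 → |·| ≈ 24.972, ∠ ≈ 16.04°
∠L = 0.00° − 16.04° = -16.04°

-16.0°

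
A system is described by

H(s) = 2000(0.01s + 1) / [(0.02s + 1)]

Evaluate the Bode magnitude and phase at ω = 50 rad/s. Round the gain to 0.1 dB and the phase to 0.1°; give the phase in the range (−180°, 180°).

64.0 dB, -18.4°

At ω = 50 rad/s:
zero (1 + j50·0.01) = 1 + j0.5 → |·| ≈ 1.118, ∠ ≈ 26.57°
pole (1 + j50·0.02) = 1 + j1 → |·| ≈ 1.4142, ∠ ≈ 45.00°
|H| = 2000 · 1.118 / (1.4142) ≈ 1581.1
Gain = 20 log₁₀(1581.1) ≈ 63.98 dB
∠H = (26.57°) − (45.00°) = -18.43°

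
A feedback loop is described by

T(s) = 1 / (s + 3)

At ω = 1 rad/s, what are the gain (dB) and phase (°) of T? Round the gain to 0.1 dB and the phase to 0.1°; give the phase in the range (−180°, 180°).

Substitute s = j1:
Numerator: 1 = 1 + j0
Denominator: (j1) + 3 = 3 + j1
|N| = √(1² + 0²) ≈ 1, ∠N ≈ 0.00°
|D| = √(3² + 1²) ≈ 3.1623, ∠D ≈ 18.43°
|T| = 1 / 3.1623 ≈ 0.31623
Gain = 20 log₁₀(0.31623) ≈ -10.00 dB
∠T = 0.00° − 18.43° = -18.43°

-10.0 dB, -18.4°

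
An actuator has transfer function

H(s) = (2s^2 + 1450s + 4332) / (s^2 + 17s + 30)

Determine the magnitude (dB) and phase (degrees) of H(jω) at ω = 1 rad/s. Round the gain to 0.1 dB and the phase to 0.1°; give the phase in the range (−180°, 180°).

Substitute s = j1:
Numerator: 2(j1)^2 + 1450(j1) + 4332 = 4330 + j1450
Denominator: (j1)^2 + 17(j1) + 30 = 29 + j17
|N| = √(4330² + 1450²) ≈ 4566.3, ∠N ≈ 18.51°
|D| = √(29² + 17²) ≈ 33.615, ∠D ≈ 30.38°
|H| = 4566.3 / 33.615 ≈ 135.84
Gain = 20 log₁₀(135.84) ≈ 42.66 dB
∠H = 18.51° − 30.38° = -11.87°

42.7 dB, -11.9°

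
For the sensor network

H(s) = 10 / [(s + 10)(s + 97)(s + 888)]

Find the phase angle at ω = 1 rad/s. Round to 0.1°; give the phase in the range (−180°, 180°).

At s = jω = j1:
pole (s+10): 10 + j1 → |·| = √(10²+1²) = √101 ≈ 10.05, ∠ = arctan(1/10) ≈ 5.71°
pole (s+97): 97 + j1 → |·| = √(97²+1²) = √9410 ≈ 97.005, ∠ = arctan(1/97) ≈ 0.59°
pole (s+888): 888 + j1 → |·| = √(888²+1²) = √788545 ≈ 888, ∠ = arctan(1/888) ≈ 0.06°
∠H = 0.00° − 6.36° = -6.36°

-6.4°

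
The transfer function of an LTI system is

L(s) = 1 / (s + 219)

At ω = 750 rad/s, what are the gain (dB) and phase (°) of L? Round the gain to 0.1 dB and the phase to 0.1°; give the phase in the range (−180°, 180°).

-57.9 dB, -73.7°

Substitute s = j750:
Numerator: 1 = 1 + j0
Denominator: (j750) + 219 = 219 + j750
|N| = √(1² + 0²) ≈ 1, ∠N ≈ 0.00°
|D| = √(219² + 750²) ≈ 781.32, ∠D ≈ 73.72°
|L| = 1 / 781.32 ≈ 0.0012799
Gain = 20 log₁₀(0.0012799) ≈ -57.86 dB
∠L = 0.00° − 73.72° = -73.72°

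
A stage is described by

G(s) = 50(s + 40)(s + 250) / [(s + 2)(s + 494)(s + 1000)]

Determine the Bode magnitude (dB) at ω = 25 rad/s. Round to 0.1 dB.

At s = jω = j25:
zero (s+40): 40 + j25 → |·| = √(40²+25²) = √2225 ≈ 47.17, ∠ = arctan(25/40) ≈ 32.01°
zero (s+250): 250 + j25 → |·| = √(250²+25²) = √63125 ≈ 251.25, ∠ = arctan(25/250) ≈ 5.71°
pole (s+2): 2 + j25 → |·| = √(2²+25²) = √629 ≈ 25.08, ∠ = arctan(25/2) ≈ 85.43°
pole (s+494): 494 + j25 → |·| = √(494²+25²) = √244661 ≈ 494.63, ∠ = arctan(25/494) ≈ 2.90°
pole (s+1000): 1000 + j25 → |·| = √(1000²+25²) = √1000625 ≈ 1000.3, ∠ = arctan(25/1000) ≈ 1.43°
|G| = 50 · 11851 / 1.2409e+07 ≈ 0.047752
Gain = 20 log₁₀(0.047752) ≈ -26.42 dB

-26.4 dB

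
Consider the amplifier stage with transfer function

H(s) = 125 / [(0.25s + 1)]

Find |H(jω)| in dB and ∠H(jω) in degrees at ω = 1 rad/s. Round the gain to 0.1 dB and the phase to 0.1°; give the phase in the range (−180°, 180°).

41.7 dB, -14.0°

At ω = 1 rad/s:
pole (1 + j1·0.25) = 1 + j0.25 → |·| ≈ 1.0308, ∠ ≈ 14.04°
|H| = 125 · 1 / (1.0308) ≈ 121.27
Gain = 20 log₁₀(121.27) ≈ 41.68 dB
∠H = (0°) − (14.04°) = -14.04°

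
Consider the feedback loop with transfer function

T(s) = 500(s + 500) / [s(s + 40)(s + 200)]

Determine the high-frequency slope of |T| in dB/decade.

Each pole contributes −20 dB/decade at high frequency; each zero contributes +20 dB/decade.
Net: 1 zero(s) − 3 pole(s) → -40 dB/decade.

-40 dB/decade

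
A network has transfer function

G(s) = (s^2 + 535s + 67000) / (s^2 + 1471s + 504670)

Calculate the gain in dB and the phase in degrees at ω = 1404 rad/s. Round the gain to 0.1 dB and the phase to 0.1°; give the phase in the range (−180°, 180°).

-1.9 dB, 33.1°

Substitute s = j1404:
Numerator: (j1404)^2 + 535(j1404) + 67000 = -1904216 + j751140
Denominator: (j1404)^2 + 1471(j1404) + 504670 = -1466546 + j2065284
|N| = √(1904216² + 751140²) ≈ 2.047e+06, ∠N ≈ 158.47°
|D| = √(1466546² + 2065284²) ≈ 2.533e+06, ∠D ≈ 125.38°
|G| = 2.047e+06 / 2.533e+06 ≈ 0.80813
Gain = 20 log₁₀(0.80813) ≈ -1.85 dB
∠G = 158.47° − 125.38° = 33.09°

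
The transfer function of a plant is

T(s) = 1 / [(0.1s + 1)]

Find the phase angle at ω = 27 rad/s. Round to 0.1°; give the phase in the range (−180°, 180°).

At ω = 27 rad/s:
pole (1 + j27·0.1) = 1 + j2.7 → |·| ≈ 2.8792, ∠ ≈ 69.68°
∠T = (0°) − (69.68°) = -69.68°

-69.7°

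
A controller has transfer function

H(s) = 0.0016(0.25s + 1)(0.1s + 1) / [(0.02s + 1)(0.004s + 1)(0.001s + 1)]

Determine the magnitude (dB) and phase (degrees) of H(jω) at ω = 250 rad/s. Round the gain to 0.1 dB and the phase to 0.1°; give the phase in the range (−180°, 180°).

At ω = 250 rad/s:
zero (1 + j250·0.25) = 1 + j62.5 → |·| ≈ 62.508, ∠ ≈ 89.08°
zero (1 + j250·0.1) = 1 + j25 → |·| ≈ 25.02, ∠ ≈ 87.71°
pole (1 + j250·0.02) = 1 + j5 → |·| ≈ 5.099, ∠ ≈ 78.69°
pole (1 + j250·0.004) = 1 + j1 → |·| ≈ 1.4142, ∠ ≈ 45.00°
pole (1 + j250·0.001) = 1 + j0.25 → |·| ≈ 1.0308, ∠ ≈ 14.04°
|H| = 0.0016 · 62.508 · 25.02 / (5.099 · 1.4142 · 1.0308) ≈ 0.33665
Gain = 20 log₁₀(0.33665) ≈ -9.46 dB
∠H = (89.08° + 87.71°) − (78.69° + 45.00° + 14.04°) = 39.06°

-9.5 dB, 39.1°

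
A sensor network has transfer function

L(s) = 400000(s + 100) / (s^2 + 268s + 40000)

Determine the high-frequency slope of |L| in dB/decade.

Each pole contributes −20 dB/decade at high frequency; each zero contributes +20 dB/decade.
Net: 1 zero(s) − 2 pole(s) → -20 dB/decade.

-20 dB/decade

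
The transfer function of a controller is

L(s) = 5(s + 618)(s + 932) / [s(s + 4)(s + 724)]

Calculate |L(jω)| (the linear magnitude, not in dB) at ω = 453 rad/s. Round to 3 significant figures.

0.0227

At s = jω = j453:
zero (s+618): 618 + j453 → |·| = √(618²+453²) = √587133 ≈ 766.25, ∠ = arctan(453/618) ≈ 36.24°
zero (s+932): 932 + j453 → |·| = √(932²+453²) = √1073833 ≈ 1036.3, ∠ = arctan(453/932) ≈ 25.92°
pole (s+4): 4 + j453 → |·| = √(4²+453²) = √205225 ≈ 453.02, ∠ = arctan(453/4) ≈ 89.49°
pole (s+724): 724 + j453 → |·| = √(724²+453²) = √729385 ≈ 854.04, ∠ = arctan(453/724) ≈ 32.03°
pole at origin: |s| = 453, ∠ = 90.00° (in denominator)
|L| = 5 · 7.9406e+05 / 1.7526e+08 ≈ 0.022654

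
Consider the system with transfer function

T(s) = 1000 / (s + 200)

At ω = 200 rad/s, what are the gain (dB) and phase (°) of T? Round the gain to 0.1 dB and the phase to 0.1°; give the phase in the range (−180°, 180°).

At s = jω = j200:
pole (s+200): 200 + j200 → |·| = √(200²+200²) = √80000 ≈ 282.84, ∠ = arctan(200/200) ≈ 45.00°
|T| = 1000 / 282.84 ≈ 3.5356
Gain = 20 log₁₀(3.5356) ≈ 10.97 dB
∠T = 0.00° − 45.00° = -45.00°

11.0 dB, -45.0°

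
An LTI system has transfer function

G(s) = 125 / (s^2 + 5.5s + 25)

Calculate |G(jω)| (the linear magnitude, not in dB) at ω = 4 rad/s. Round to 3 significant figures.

At s = jω = j4:
quadratic: (j4)² + 5.5·j4 + 25 = 9 + j22 → |·| ≈ 23.77, ∠ ≈ 67.75°
|G| = 125 / 23.77 ≈ 5.2587

5.26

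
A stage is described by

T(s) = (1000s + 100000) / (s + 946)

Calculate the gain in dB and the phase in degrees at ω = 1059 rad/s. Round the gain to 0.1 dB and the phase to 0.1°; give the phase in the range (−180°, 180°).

Substitute s = j1059:
Numerator: 1000(j1059) + 100000 = 100000 + j1059000
Denominator: (j1059) + 946 = 946 + j1059
|N| = √(100000² + 1059000²) ≈ 1.0637e+06, ∠N ≈ 84.61°
|D| = √(946² + 1059²) ≈ 1420, ∠D ≈ 48.23°
|T| = 1.0637e+06 / 1420 ≈ 749.08
Gain = 20 log₁₀(749.08) ≈ 57.49 dB
∠T = 84.61° − 48.23° = 36.38°

57.5 dB, 36.4°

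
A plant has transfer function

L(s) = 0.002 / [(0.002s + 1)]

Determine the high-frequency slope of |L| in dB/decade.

Each pole contributes −20 dB/decade at high frequency; each zero contributes +20 dB/decade.
Net: 0 zero(s) − 1 pole(s) → -20 dB/decade.

-20 dB/decade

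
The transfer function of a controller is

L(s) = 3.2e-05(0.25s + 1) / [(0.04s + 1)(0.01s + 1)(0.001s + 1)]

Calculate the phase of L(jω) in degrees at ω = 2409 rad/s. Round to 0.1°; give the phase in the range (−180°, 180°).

-154.6°

At ω = 2409 rad/s:
zero (1 + j2409·0.25) = 1 + j602.25 → |·| ≈ 602.25, ∠ ≈ 89.90°
pole (1 + j2409·0.04) = 1 + j96.36 → |·| ≈ 96.365, ∠ ≈ 89.41°
pole (1 + j2409·0.01) = 1 + j24.09 → |·| ≈ 24.111, ∠ ≈ 87.62°
pole (1 + j2409·0.001) = 1 + j2.409 → |·| ≈ 2.6083, ∠ ≈ 67.46°
∠L = (89.90°) − (89.41° + 87.62° + 67.46°) = -154.59°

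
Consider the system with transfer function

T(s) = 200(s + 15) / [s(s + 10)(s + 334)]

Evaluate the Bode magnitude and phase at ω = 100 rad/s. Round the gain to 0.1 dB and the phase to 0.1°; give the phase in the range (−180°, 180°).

-44.8 dB, -109.5°

At s = jω = j100:
zero (s+15): 15 + j100 → |·| = √(15²+100²) = √10225 ≈ 101.12, ∠ = arctan(100/15) ≈ 81.47°
pole (s+10): 10 + j100 → |·| = √(10²+100²) = √10100 ≈ 100.5, ∠ = arctan(100/10) ≈ 84.29°
pole (s+334): 334 + j100 → |·| = √(334²+100²) = √121556 ≈ 348.65, ∠ = arctan(100/334) ≈ 16.67°
pole at origin: |s| = 100, ∠ = 90.00° (in denominator)
|T| = 200 · 101.12 / 3.5039e+06 ≈ 0.0057719
Gain = 20 log₁₀(0.0057719) ≈ -44.77 dB
∠T = 81.47° − 190.96° = -109.49°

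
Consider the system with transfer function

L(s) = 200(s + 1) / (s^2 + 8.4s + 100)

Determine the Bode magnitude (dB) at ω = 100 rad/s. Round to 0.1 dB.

6.1 dB

At s = jω = j100:
zero (s+1): 1 + j100 → |·| = √(1²+100²) = √10001 ≈ 100, ∠ = arctan(100/1) ≈ 89.43°
quadratic: (j100)² + 8.4·j100 + 100 = -9900 + j840 → |·| ≈ 9935.6, ∠ ≈ 175.15°
|L| = 200 · 100 / 9935.6 ≈ 2.013
Gain = 20 log₁₀(2.013) ≈ 6.08 dB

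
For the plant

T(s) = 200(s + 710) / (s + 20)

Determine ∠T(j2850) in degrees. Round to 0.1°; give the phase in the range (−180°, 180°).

-13.6°

At s = jω = j2850:
zero (s+710): 710 + j2850 → |·| = √(710²+2850²) = √8626600 ≈ 2937.1, ∠ = arctan(2850/710) ≈ 76.01°
pole (s+20): 20 + j2850 → |·| = √(20²+2850²) = √8122900 ≈ 2850.1, ∠ = arctan(2850/20) ≈ 89.60°
∠T = 76.01° − 89.60° = -13.59°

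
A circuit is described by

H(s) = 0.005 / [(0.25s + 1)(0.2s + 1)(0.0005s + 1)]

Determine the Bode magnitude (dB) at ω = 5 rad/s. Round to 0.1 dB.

At ω = 5 rad/s:
pole (1 + j5·0.25) = 1 + j1.25 → |·| ≈ 1.6008, ∠ ≈ 51.34°
pole (1 + j5·0.2) = 1 + j1 → |·| ≈ 1.4142, ∠ ≈ 45.00°
pole (1 + j5·0.0005) = 1 + j0.0025 → |·| ≈ 1, ∠ ≈ 0.14°
|H| = 0.005 · 1 / (1.6008 · 1.4142 · 1) ≈ 0.0022086
Gain = 20 log₁₀(0.0022086) ≈ -53.12 dB

-53.1 dB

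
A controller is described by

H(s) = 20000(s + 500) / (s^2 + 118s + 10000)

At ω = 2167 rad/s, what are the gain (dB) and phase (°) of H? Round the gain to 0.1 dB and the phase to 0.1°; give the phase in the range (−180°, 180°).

19.5 dB, -99.9°

At s = jω = j2167:
zero (s+500): 500 + j2167 → |·| = √(500²+2167²) = √4945889 ≈ 2223.9, ∠ = arctan(2167/500) ≈ 77.01°
quadratic: (j2167)² + 118·j2167 + 10000 = -4685889 + j255706 → |·| ≈ 4.6929e+06, ∠ ≈ 176.88°
|H| = 20000 · 2223.9 / 4.6929e+06 ≈ 9.4777
Gain = 20 log₁₀(9.4777) ≈ 19.53 dB
∠H = 77.01° − 176.88° = -99.87°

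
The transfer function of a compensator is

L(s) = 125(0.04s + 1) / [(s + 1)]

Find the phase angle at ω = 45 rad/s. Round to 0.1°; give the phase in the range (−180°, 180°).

At ω = 45 rad/s:
zero (1 + j45·0.04) = 1 + j1.8 → |·| ≈ 2.0591, ∠ ≈ 60.95°
pole (1 + j45·1) = 1 + j45 → |·| ≈ 45.011, ∠ ≈ 88.73°
∠L = (60.95°) − (88.73°) = -27.78°

-27.8°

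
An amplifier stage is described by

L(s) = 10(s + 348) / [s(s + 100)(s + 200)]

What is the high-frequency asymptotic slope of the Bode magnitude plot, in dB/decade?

Each pole contributes −20 dB/decade at high frequency; each zero contributes +20 dB/decade.
Net: 1 zero(s) − 3 pole(s) → -40 dB/decade.

-40 dB/decade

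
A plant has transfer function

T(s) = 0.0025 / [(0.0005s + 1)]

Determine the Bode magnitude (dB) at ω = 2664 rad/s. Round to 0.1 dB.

-56.5 dB

At ω = 2664 rad/s:
pole (1 + j2664·0.0005) = 1 + j1.332 → |·| ≈ 1.6656, ∠ ≈ 53.10°
|T| = 0.0025 · 1 / (1.6656) ≈ 0.001501
Gain = 20 log₁₀(0.001501) ≈ -56.47 dB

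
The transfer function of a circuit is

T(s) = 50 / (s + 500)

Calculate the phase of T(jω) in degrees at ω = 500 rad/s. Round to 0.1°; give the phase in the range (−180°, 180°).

-45.0°

At s = jω = j500:
pole (s+500): 500 + j500 → |·| = √(500²+500²) = √500000 ≈ 707.11, ∠ = arctan(500/500) ≈ 45.00°
∠T = 0.00° − 45.00° = -45.00°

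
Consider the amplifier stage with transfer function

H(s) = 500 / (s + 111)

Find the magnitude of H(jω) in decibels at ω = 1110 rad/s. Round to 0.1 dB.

Substitute s = j1110:
Numerator: 500 = 500 + j0
Denominator: (j1110) + 111 = 111 + j1110
|N| = √(500² + 0²) ≈ 500, ∠N ≈ 0.00°
|D| = √(111² + 1110²) ≈ 1115.5, ∠D ≈ 84.29°
|H| = 500 / 1115.5 ≈ 0.44823
Gain = 20 log₁₀(0.44823) ≈ -6.97 dB

-7.0 dB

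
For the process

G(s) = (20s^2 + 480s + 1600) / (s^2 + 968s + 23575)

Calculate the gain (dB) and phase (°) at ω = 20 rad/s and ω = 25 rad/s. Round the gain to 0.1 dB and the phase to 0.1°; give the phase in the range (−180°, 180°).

Substitute s = j20:
Numerator: 20(j20)^2 + 480(j20) + 1600 = -6400 + j9600
Denominator: (j20)^2 + 968(j20) + 23575 = 23175 + j19360
|N| = √(6400² + 9600²) ≈ 11538, ∠N ≈ 123.69°
|D| = √(23175² + 19360²) ≈ 30198, ∠D ≈ 39.87°
|G| = 11538 / 30198 ≈ 0.38208
Gain = 20 log₁₀(0.38208) ≈ -8.36 dB
∠G = 123.69° − 39.87° = 83.82°

Substitute s = j25:
Numerator: 20(j25)^2 + 480(j25) + 1600 = -10900 + j12000
Denominator: (j25)^2 + 968(j25) + 23575 = 22950 + j24200
|N| = √(10900² + 12000²) ≈ 16211, ∠N ≈ 132.25°
|D| = √(22950² + 24200²) ≈ 33352, ∠D ≈ 46.52°
|G| = 16211 / 33352 ≈ 0.48606
Gain = 20 log₁₀(0.48606) ≈ -6.27 dB
∠G = 132.25° − 46.52° = 85.73°

ω = 20: -8.4 dB, 83.8°; ω = 25: -6.3 dB, 85.7°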